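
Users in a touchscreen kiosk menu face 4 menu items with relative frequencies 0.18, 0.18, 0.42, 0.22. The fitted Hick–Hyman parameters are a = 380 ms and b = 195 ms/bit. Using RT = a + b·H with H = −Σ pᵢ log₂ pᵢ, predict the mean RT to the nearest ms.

750 ms

H = 0.18·log₂(1/0.18) + 0.18·log₂(1/0.18) + 0.42·log₂(1/0.42) + 0.22·log₂(1/0.22) = 1.8968 bits.
RT = 380 + 195 × 1.8968 = 749.88 ms.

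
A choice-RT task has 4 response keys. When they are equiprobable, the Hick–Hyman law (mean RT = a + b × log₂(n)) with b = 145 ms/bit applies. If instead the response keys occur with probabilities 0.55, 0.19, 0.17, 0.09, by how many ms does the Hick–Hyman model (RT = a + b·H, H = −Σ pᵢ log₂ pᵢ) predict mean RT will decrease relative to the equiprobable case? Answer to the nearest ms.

47 ms

Equiprobable entropy H₀ = log₂ 4 = 2.0000 bits.
Skewed entropy H = −Σ pᵢ log₂ pᵢ = 1.6768 bits.
ΔRT = b·(H₀ − H) = 145 × 0.3232 = 46.86 ms.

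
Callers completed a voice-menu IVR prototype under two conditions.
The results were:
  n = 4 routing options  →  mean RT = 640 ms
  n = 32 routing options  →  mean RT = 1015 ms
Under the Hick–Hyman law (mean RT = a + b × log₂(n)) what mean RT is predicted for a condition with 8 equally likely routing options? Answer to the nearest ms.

Solve the two-equation system in a and b:
  b = (1015 − 640) / (log₂ 32 − log₂ 4) = 375 / (5 − 2) = 125 ms/bit
  a = 640 − 125 × 2 = 390 ms
Then RT(8) = 390 + 125 × log₂ 8 = 390 + 125 × 3 ≈ 765.000 ms.

765 ms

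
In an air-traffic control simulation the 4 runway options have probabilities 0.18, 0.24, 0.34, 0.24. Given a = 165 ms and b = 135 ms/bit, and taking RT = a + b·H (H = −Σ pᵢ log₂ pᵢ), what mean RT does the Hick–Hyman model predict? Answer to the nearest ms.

430 ms

H = 0.18·log₂(1/0.18) + 0.24·log₂(1/0.24) + 0.34·log₂(1/0.34) + 0.24·log₂(1/0.24) = 1.9628 bits.
RT = 165 + 135 × 1.9628 = 429.97 ms.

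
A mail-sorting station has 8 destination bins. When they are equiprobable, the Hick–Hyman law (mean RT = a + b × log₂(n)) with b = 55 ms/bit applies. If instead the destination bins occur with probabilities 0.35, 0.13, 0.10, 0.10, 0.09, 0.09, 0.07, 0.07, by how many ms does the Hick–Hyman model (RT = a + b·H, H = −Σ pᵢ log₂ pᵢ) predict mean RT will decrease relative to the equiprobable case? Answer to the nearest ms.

The RT saving is b·ΔH. Equiprobable H₀ = log₂(8) = 3.0000 bits; with the given probabilities H = 2.7395 bits.
b·(H₀ − H) = 55 × (3.0000 − 2.7395) = 14.32 ms.

14 ms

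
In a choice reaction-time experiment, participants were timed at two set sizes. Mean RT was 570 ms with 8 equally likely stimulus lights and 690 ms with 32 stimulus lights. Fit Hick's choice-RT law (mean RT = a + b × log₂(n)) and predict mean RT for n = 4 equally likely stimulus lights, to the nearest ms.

510 ms

Fit slope and intercept:
  b = (690 − 570) / (log₂ 32 − log₂ 8) = 120 / (5 − 3) = 60 ms/bit
  a = 570 − 60 × 3 = 390 ms
Then RT(4) = 390 + 60 × log₂ 4 = 390 + 60 × 2 ≈ 510.000 ms.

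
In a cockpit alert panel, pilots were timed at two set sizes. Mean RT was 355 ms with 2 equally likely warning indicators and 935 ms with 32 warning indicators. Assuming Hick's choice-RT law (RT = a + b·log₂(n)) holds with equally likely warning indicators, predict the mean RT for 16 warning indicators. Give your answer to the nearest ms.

Solve the two-equation system in a and b:
  b = (935 − 355) / (log₂ 32 − log₂ 2) = 580 / (5 − 1) = 145 ms/bit
  a = 355 − 145 × 1 = 210 ms
Then RT(16) = 210 + 145 × log₂ 16 = 210 + 145 × 4 ≈ 790.000 ms.

790 ms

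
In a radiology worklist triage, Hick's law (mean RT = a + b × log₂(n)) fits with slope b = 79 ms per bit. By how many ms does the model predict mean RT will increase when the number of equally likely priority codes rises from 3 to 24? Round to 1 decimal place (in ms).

237.0 ms

The intercept a cancels: ΔRT = b·(log₂ n₂ − log₂ n₁) = b·log₂(n₂/n₁).
log₂(24) − log₂(3) = log₂(24/3) = log₂(8) = 3.
ΔRT = 79 × 3.0000 = 237.000 ms.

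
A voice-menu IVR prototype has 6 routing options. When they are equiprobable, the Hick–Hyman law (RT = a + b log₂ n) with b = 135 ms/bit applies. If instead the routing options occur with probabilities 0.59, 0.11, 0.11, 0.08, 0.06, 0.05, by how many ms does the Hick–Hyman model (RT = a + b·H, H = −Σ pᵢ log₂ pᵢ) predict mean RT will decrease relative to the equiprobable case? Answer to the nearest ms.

Equiprobable entropy H₀ = log₂ 6 = 2.5850 bits.
Skewed entropy H = −Σ pᵢ log₂ pᵢ = 1.9008 bits.
ΔRT = b·(H₀ − H) = 135 × 0.6841 = 92.36 ms.

92 ms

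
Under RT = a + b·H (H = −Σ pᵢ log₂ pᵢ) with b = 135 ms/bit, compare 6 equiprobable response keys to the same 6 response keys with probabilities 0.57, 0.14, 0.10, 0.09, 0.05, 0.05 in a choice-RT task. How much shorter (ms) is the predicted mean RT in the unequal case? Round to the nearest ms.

88 ms

The RT saving is b·ΔH. Equiprobable H₀ = log₂(6) = 2.5850 bits; with the given probabilities H = 1.9364 bits.
b·(H₀ − H) = 135 × (2.5850 − 1.9364) = 87.56 ms.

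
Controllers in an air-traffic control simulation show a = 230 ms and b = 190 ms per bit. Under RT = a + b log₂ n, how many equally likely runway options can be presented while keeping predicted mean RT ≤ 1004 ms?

Set 230 + 190·log₂ n ≤ 1004 → log₂ n ≤ (1004 − 230)/190 = 4.0737.
So n ≤ 2^4.0737 = 16.838; the largest integer n is 16.

16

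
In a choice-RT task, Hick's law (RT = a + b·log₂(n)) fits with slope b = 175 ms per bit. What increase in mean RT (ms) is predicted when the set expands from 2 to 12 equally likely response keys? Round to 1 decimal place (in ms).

Only the slope matters, since a is common to both: ΔRT = b·log₂(n₂/n₁).
log₂(12) − log₂(2) = 3.5850 − 1 = 2.5850.
ΔRT = 175 × 2.5850 = 452.368 ms.

452.4 ms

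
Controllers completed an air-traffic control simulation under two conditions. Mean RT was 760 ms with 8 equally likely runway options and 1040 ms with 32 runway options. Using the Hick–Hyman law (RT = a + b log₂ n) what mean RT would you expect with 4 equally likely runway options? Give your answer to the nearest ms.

620 ms

With log₂ n on the abscissa the relation is linear; from the two conditions:
  b = (1040 − 760) / (log₂ 32 − log₂ 8) = 280 / (5 − 3) = 140 ms/bit
  a = 760 − 140 × 3 = 340 ms
Then RT(4) = 340 + 140 × log₂ 4 = 340 + 140 × 2 ≈ 620.000 ms.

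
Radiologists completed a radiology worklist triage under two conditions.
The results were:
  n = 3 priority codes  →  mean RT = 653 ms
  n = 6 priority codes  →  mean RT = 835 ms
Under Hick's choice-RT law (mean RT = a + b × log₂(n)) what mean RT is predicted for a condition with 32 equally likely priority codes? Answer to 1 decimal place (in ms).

Solve the two-equation system in a and b:
  b = (835 − 653) / (log₂ 6 − log₂ 3) = 182 / (2.5850 − 1.5850) = 182.000 ms/bit
  a = 653 − 182.000 × 1.5850 = 364.537 ms
Then RT(32) = 364.537 + 182.000 × log₂ 32 = 364.537 + 182.000 × 5 ≈ 1274.537 ms.

1274.5 ms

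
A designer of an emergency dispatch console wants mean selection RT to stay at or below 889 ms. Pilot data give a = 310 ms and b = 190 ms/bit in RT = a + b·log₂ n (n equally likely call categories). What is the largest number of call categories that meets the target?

Set 310 + 190·log₂ n ≤ 889 → log₂ n ≤ (889 − 310)/190 = 3.0474.
So n ≤ 2^3.0474 = 8.267; the largest integer n is 8.

8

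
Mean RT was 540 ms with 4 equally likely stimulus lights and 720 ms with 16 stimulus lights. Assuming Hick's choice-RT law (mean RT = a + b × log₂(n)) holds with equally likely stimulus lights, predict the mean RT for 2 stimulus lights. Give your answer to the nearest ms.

450 ms

With log₂ n on the abscissa the relation is linear; from the two conditions:
  b = (720 − 540) / (log₂ 16 − log₂ 4) = 180 / (4 − 2) = 90 ms/bit
  a = 540 − 90 × 2 = 360 ms
Then RT(2) = 360 + 90 × log₂ 2 = 360 + 90 × 1 ≈ 450.000 ms.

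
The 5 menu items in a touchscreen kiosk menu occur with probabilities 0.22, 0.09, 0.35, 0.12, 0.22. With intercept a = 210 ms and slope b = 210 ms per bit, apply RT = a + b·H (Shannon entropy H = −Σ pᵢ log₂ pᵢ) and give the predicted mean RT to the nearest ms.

H = 0.22·log₂(1/0.22) + 0.09·log₂(1/0.09) + 0.35·log₂(1/0.35) + 0.12·log₂(1/0.12) + 0.22·log₂(1/0.22) = 2.1710 bits.
RT = 210 + 210 × 2.1710 = 665.90 ms.

666 ms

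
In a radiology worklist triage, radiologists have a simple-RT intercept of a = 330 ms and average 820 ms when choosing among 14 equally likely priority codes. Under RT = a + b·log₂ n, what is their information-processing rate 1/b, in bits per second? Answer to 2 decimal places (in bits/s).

Choice component = 820 − 330 = 490 ms over log₂(14) = 3.8074 bits.
b = 490 / 3.8074 = 128.698 ms/bit, so 1/b = 7.770 bits/s.

7.77 bits/s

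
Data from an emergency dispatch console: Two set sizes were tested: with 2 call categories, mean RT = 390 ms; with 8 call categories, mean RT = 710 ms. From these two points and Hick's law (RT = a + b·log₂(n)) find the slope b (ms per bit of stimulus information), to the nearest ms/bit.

160 ms/bit

Slope: b = (710 − 390) / (log₂ 8 − log₂ 2) = 320/2.0000 = 160 ms/bit.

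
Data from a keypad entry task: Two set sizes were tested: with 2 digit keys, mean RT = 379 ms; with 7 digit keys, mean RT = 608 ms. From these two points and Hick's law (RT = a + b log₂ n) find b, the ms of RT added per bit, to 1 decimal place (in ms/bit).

126.7 ms/bit

Slope: b = (608 − 379) / (log₂ 7 − log₂ 2) = 229/1.8074 = 126.704 ms/bit.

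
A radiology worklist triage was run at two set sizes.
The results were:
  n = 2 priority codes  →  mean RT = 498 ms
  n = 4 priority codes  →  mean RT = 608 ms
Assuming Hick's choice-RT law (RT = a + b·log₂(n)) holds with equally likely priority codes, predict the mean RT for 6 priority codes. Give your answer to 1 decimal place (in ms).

Fit slope and intercept:
  b = (608 − 498) / (log₂ 4 − log₂ 2) = 110 / (2 − 1) = 110.000 ms/bit
  a = 498 − 110.000 × 1 = 388.000 ms
Then RT(6) = 388.000 + 110.000 × log₂ 6 = 388.000 + 110.000 × 2.5850 ≈ 672.346 ms.

672.3 ms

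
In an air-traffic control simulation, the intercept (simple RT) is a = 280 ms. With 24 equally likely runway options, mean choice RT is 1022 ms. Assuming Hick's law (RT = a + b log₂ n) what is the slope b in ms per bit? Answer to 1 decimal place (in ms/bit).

161.8 ms/bit

24 alternatives carry log₂ 24 = 4.5850 bits; the choice cost is 1022 − 280 = 742 ms, so b = 742/4.5850 = 161.833 ms/bit.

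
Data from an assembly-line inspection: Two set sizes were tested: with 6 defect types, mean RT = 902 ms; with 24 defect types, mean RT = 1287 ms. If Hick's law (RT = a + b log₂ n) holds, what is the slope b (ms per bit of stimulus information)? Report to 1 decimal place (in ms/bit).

Slope: b = (1287 − 902) / (log₂ 24 − log₂ 6) = 385/2.0000 = 192.500 ms/bit.

192.5 ms/bit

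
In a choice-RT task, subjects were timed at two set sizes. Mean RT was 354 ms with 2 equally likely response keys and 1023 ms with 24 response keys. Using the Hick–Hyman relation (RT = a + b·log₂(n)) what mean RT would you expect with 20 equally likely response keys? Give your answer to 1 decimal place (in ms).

973.9 ms

Fit slope and intercept:
  b = (1023 − 354) / (log₂ 24 − log₂ 2) = 669 / (4.5850 − 1) = 186.613 ms/bit
  a = 354 − 186.613 × 1 = 167.387 ms
Then RT(20) = 167.387 + 186.613 × log₂ 20 = 167.387 + 186.613 × 4.3219 ≈ 973.914 ms.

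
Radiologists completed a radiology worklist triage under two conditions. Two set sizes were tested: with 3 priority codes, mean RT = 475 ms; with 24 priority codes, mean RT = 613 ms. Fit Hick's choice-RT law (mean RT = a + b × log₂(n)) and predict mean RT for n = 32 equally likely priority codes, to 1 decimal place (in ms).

632.1 ms

With log₂ n on the abscissa the relation is linear; from the two conditions:
  b = (613 − 475) / (log₂ 24 − log₂ 3) = 138 / (4.5850 − 1.5850) = 46.000 ms/bit
  a = 475 − 46.000 × 1.5850 = 402.092 ms
Then RT(32) = 402.092 + 46.000 × log₂ 32 = 402.092 + 46.000 × 5 ≈ 632.092 ms.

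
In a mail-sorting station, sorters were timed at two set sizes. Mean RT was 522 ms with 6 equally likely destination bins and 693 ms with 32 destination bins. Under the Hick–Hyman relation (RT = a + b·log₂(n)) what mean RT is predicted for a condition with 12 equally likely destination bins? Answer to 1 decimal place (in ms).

Fit slope and intercept:
  b = (693 − 522) / (log₂ 32 − log₂ 6) = 171 / (5 − 2.5850) = 70.806 ms/bit
  a = 522 − 70.806 × 2.5850 = 338.968 ms
Then RT(12) = 338.968 + 70.806 × log₂ 12 = 338.968 + 70.806 × 3.5850 ≈ 592.806 ms.

592.8 ms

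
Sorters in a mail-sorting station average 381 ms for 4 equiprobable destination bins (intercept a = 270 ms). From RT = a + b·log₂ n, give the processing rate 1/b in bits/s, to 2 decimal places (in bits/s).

18.02 bits/s

Choice component = 381 − 270 = 111 ms over log₂(4) = 2 bits.
b = 111 / 2 = 55.500 ms/bit, so 1/b = 18.018 bits/s.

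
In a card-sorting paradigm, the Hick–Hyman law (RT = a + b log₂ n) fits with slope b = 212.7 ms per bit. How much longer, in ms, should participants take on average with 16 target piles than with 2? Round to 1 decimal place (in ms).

638.1 ms

Only the slope matters, since a is common to both: ΔRT = b·log₂(n₂/n₁).
log₂(16) − log₂(2) = log₂(16/2) = log₂(8) = 3.
ΔRT = 212.7 × 3.0000 = 638.100 ms.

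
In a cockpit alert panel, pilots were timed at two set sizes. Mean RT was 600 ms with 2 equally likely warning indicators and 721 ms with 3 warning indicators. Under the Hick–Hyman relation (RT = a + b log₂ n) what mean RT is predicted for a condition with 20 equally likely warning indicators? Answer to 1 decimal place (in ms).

1287.1 ms

Solve the two-equation system in a and b:
  b = (721 − 600) / (log₂ 3 − log₂ 2) = 121 / (1.5850 − 1) = 206.851 ms/bit
  a = 600 − 206.851 × 1 = 393.149 ms
Then RT(20) = 393.149 + 206.851 × log₂ 20 = 393.149 + 206.851 × 4.3219 ≈ 1287.144 ms.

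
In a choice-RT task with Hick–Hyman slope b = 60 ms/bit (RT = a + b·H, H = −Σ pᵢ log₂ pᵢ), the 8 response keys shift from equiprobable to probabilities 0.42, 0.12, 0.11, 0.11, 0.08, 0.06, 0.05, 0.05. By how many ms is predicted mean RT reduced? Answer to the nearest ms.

26 ms

Equiprobable entropy H₀ = log₂ 8 = 3.0000 bits.
Skewed entropy H = −Σ pᵢ log₂ pᵢ = 2.5605 bits.
ΔRT = b·(H₀ − H) = 60 × 0.4395 = 26.37 ms.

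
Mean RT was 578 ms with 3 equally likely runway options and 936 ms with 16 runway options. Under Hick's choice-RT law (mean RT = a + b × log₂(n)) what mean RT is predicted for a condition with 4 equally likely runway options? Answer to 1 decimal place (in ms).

639.5 ms

Fit slope and intercept:
  b = (936 − 578) / (log₂ 16 − log₂ 3) = 358 / (4 − 1.5850) = 148.238 ms/bit
  a = 578 − 148.238 × 1.5850 = 343.049 ms
Then RT(4) = 343.049 + 148.238 × log₂ 4 = 343.049 + 148.238 × 2 ≈ 639.524 ms.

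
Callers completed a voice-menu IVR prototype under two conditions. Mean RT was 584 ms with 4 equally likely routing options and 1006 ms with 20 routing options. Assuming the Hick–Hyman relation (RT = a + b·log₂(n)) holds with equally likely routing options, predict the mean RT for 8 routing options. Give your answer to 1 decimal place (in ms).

RT is linear in log₂ n, so two points fix the line:
  b = (1006 − 584) / (log₂ 20 − log₂ 4) = 422 / (4.3219 − 2) = 181.746 ms/bit
  a = 584 − 181.746 × 2 = 220.509 ms
Then RT(8) = 220.509 + 181.746 × log₂ 8 = 220.509 + 181.746 × 3 ≈ 765.746 ms.

765.7 ms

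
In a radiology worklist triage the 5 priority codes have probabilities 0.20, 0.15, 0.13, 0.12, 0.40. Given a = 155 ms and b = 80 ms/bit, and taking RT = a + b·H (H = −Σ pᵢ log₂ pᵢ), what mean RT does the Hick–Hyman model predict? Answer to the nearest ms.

H = 0.20·log₂(1/0.20) + 0.15·log₂(1/0.15) + 0.13·log₂(1/0.13) + 0.12·log₂(1/0.12) + 0.40·log₂(1/0.40) = 2.1534 bits.
RT = 155 + 80 × 2.1534 = 327.27 ms.

327 ms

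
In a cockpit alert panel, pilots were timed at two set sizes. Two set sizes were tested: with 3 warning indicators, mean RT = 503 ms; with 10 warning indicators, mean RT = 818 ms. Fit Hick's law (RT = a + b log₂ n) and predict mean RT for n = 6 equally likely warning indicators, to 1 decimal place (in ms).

684.4 ms

With log₂ n on the abscissa the relation is linear; from the two conditions:
  b = (818 − 503) / (log₂ 10 − log₂ 3) = 315 / (3.3219 − 1.5850) = 181.351 ms/bit
  a = 503 − 181.351 × 1.5850 = 215.566 ms
Then RT(6) = 215.566 + 181.351 × log₂ 6 = 215.566 + 181.351 × 2.5850 ≈ 684.351 ms.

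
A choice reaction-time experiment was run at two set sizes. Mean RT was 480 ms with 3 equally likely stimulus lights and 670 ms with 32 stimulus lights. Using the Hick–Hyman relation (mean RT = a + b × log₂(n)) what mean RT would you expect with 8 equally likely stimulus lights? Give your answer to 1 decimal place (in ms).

With log₂ n on the abscissa the relation is linear; from the two conditions:
  b = (670 − 480) / (log₂ 32 − log₂ 3) = 190 / (5 − 1.5850) = 55.636 ms/bit
  a = 480 − 55.636 × 1.5850 = 391.819 ms
Then RT(8) = 391.819 + 55.636 × log₂ 8 = 391.819 + 55.636 × 3 ≈ 558.727 ms.

558.7 ms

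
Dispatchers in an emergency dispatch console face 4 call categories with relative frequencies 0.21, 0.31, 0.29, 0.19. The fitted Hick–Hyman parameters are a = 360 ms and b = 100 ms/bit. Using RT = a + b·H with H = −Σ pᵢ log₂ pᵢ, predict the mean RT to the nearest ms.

Entropy contributions −pᵢ log₂ pᵢ: 0.4728, 0.5238, 0.5179, 0.4552; sum H = 1.9697 bits.
RT = a + bH = 360 + 100·1.9697 = 556.97 ms.

557 ms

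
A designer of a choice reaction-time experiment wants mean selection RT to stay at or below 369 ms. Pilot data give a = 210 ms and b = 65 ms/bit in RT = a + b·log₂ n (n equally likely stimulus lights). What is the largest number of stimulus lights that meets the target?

Set 210 + 65·log₂ n ≤ 369 → log₂ n ≤ (369 − 210)/65 = 2.4462.
So n ≤ 2^2.4462 = 5.450; the largest integer n is 5.

5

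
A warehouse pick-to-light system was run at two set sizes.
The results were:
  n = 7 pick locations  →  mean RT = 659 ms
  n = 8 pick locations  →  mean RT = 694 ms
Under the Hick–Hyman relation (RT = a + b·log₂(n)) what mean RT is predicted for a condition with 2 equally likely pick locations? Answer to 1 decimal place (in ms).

With log₂ n on the abscissa the relation is linear; from the two conditions:
  b = (694 − 659) / (log₂ 8 − log₂ 7) = 35 / (3 − 2.8074) = 181.681 ms/bit
  a = 659 − 181.681 × 2.8074 = 148.956 ms
Then RT(2) = 148.956 + 181.681 × log₂ 2 = 148.956 + 181.681 × 1 ≈ 330.637 ms.

330.6 ms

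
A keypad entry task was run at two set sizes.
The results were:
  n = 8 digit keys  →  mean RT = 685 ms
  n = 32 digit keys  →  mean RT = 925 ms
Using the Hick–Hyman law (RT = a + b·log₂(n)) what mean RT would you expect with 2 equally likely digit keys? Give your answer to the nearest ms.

445 ms

Fit slope and intercept:
  b = (925 − 685) / (log₂ 32 − log₂ 8) = 240 / (5 − 3) = 120 ms/bit
  a = 685 − 120 × 3 = 325 ms
Then RT(2) = 325 + 120 × log₂ 2 = 325 + 120 × 1 ≈ 445.000 ms.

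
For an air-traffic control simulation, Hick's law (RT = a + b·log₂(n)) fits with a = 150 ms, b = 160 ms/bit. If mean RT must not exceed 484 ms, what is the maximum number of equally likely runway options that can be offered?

160·log₂ n ≤ 484 − 150 = 334, giving log₂ n ≤ 2.0875 and n ≤ 4.250. The largest whole number is 4.

4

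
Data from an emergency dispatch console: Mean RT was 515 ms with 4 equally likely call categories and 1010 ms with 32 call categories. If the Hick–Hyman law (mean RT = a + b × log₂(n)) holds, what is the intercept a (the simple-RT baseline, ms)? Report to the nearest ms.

The slope on a log₂ axis is (1010 − 515) / (5 − 2) = 165 ms/bit.
a = RT₁ − b·log₂ n₁ = 515 − 165 × 2 = 185.000 ms.

185 ms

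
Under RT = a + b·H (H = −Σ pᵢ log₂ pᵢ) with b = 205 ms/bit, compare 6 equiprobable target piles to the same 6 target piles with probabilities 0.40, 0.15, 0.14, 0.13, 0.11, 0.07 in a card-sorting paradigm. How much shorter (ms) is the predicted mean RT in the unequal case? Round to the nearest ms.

Equiprobable entropy H₀ = log₂ 6 = 2.5850 bits.
Skewed entropy H = −Σ pᵢ log₂ pᵢ = 2.3379 bits.
ΔRT = b·(H₀ − H) = 205 × 0.2471 = 50.65 ms.

51 ms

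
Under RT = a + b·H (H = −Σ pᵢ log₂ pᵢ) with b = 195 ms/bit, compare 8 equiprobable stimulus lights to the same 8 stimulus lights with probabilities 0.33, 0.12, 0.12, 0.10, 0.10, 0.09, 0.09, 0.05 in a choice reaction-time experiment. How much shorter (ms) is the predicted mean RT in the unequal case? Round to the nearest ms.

Equiprobable entropy H₀ = log₂ 8 = 3.0000 bits.
Skewed entropy H = −Σ pᵢ log₂ pᵢ = 2.7677 bits.
ΔRT = b·(H₀ − H) = 195 × 0.2323 = 45.29 ms.

45 ms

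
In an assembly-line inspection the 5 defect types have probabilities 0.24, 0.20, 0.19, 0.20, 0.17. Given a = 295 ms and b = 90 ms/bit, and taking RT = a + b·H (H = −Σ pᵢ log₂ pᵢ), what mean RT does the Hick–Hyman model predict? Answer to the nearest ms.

503 ms

Entropy contributions −pᵢ log₂ pᵢ: 0.4941, 0.4644, 0.4552, 0.4644, 0.4346; sum H = 2.3127 bits.
RT = a + bH = 295 + 90·2.3127 = 503.14 ms.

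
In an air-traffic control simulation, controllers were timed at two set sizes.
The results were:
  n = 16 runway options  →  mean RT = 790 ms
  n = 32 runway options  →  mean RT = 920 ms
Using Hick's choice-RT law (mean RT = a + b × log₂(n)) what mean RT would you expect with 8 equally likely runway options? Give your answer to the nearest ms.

660 ms

Fit slope and intercept:
  b = (920 − 790) / (log₂ 32 − log₂ 16) = 130 / (5 − 4) = 130 ms/bit
  a = 790 − 130 × 4 = 270 ms
Then RT(8) = 270 + 130 × log₂ 8 = 270 + 130 × 3 ≈ 660.000 ms.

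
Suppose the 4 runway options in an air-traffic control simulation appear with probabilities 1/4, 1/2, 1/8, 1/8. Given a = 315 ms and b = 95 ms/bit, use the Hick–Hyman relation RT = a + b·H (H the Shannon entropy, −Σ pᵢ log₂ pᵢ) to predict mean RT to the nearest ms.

481 ms

Each term −pᵢ log₂ pᵢ: 0.25·2 + 0.5·1 + 0.125·3 + 0.125·3; summed, H = 1.750 bits.
Mean RT = a + bH = 315 + 95·1.750 = 481.25 ms.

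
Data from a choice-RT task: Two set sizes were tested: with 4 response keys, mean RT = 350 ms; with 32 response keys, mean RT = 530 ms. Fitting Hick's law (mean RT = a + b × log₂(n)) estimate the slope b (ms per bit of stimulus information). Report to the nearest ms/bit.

60 ms/bit

The slope on a log₂ axis is (530 − 350) / (5 − 2) = 60 ms/bit.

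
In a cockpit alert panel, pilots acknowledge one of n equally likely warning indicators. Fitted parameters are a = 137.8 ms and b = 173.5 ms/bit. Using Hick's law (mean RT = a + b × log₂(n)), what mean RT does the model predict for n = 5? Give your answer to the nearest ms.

541 ms

log₂(5) = 2.3219 bits, so RT = 137.8 + 173.5 × 2.3219 ≈ 540.655 ms.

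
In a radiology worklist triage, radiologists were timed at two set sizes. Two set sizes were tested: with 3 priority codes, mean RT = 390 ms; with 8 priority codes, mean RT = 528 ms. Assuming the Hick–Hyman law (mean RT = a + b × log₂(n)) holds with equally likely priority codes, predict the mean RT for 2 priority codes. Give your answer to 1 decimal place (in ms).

333.0 ms

Fit slope and intercept:
  b = (528 − 390) / (log₂ 8 − log₂ 3) = 138 / (3 − 1.5850) = 97.524 ms/bit
  a = 390 − 97.524 × 1.5850 = 235.428 ms
Then RT(2) = 235.428 + 97.524 × log₂ 2 = 235.428 + 97.524 × 1 ≈ 332.952 ms.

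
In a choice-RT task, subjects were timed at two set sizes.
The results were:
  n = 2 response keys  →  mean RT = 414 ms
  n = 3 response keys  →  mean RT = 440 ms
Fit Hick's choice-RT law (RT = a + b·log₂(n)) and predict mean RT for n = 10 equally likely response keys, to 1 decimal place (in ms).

517.2 ms

With log₂ n on the abscissa the relation is linear; from the two conditions:
  b = (440 − 414) / (log₂ 3 − log₂ 2) = 26 / (1.5850 − 1) = 44.447 ms/bit
  a = 414 − 44.447 × 1 = 369.553 ms
Then RT(10) = 369.553 + 44.447 × log₂ 10 = 369.553 + 44.447 × 3.3219 ≈ 517.203 ms.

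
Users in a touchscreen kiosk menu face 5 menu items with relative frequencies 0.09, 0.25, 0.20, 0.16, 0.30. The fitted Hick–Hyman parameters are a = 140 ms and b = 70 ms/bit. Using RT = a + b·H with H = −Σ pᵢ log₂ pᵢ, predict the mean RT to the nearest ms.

H = 0.09·log₂(1/0.09) + 0.25·log₂(1/0.25) + 0.20·log₂(1/0.20) + 0.16·log₂(1/0.16) + 0.30·log₂(1/0.30) = 2.2211 bits.
RT = 140 + 70 × 2.2211 = 295.48 ms.

295 ms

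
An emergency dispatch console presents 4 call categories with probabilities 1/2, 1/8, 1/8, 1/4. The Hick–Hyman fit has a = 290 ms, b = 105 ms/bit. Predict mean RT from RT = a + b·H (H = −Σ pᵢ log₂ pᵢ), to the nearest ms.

474 ms

Each term −pᵢ log₂ pᵢ: 0.5·1 + 0.125·3 + 0.125·3 + 0.25·2; summed, H = 1.750 bits.
Mean RT = a + bH = 290 + 105·1.750 = 473.75 ms.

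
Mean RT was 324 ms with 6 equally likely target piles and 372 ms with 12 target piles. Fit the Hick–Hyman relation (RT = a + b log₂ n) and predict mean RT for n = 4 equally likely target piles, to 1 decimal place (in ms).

With log₂ n on the abscissa the relation is linear; from the two conditions:
  b = (372 − 324) / (log₂ 12 − log₂ 6) = 48 / (3.5850 − 2.5850) = 48.000 ms/bit
  a = 324 − 48.000 × 2.5850 = 199.922 ms
Then RT(4) = 199.922 + 48.000 × log₂ 4 = 199.922 + 48.000 × 2 ≈ 295.922 ms.

295.9 ms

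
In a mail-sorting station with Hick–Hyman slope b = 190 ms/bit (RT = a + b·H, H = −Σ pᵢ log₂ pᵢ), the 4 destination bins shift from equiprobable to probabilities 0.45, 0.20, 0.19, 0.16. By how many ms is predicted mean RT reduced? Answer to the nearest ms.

26 ms

The RT saving is b·ΔH. Equiprobable H₀ = log₂(4) = 2.0000 bits; with the given probabilities H = 1.8610 bits.
b·(H₀ − H) = 190 × (2.0000 − 1.8610) = 26.40 ms.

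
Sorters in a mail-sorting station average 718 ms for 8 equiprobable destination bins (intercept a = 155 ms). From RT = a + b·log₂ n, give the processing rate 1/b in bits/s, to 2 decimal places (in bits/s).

5.33 bits/s

b = (718 − 155)/log₂ 8 = 563/3 = 187.667 ms per bit = 0.18767 s/bit; the reciprocal is 5.329 bits/s.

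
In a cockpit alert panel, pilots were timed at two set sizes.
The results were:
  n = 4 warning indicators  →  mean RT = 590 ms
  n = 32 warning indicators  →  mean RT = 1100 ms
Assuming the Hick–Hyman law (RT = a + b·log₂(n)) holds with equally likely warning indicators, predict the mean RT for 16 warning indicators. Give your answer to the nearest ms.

With log₂ n on the abscissa the relation is linear; from the two conditions:
  b = (1100 − 590) / (log₂ 32 − log₂ 4) = 510 / (5 − 2) = 170 ms/bit
  a = 590 − 170 × 2 = 250 ms
Then RT(16) = 250 + 170 × log₂ 16 = 250 + 170 × 4 ≈ 930.000 ms.

930 ms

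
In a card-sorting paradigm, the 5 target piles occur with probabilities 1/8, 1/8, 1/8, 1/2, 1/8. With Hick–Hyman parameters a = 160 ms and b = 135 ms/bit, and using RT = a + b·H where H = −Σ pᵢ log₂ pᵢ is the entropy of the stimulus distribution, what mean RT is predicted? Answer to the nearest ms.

430 ms

Each term −pᵢ log₂ pᵢ: 0.125·3 + 0.125·3 + 0.125·3 + 0.5·1 + 0.125·3; summed, H = 2.000 bits.
Mean RT = a + bH = 160 + 135·2.000 = 430.00 ms.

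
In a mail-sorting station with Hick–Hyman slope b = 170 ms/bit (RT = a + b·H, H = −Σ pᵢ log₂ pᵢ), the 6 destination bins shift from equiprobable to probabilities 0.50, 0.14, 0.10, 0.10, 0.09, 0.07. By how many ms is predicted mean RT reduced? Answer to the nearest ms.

75 ms

Equiprobable entropy H₀ = log₂ 6 = 2.5850 bits.
Skewed entropy H = −Σ pᵢ log₂ pᵢ = 2.1427 bits.
ΔRT = b·(H₀ − H) = 170 × 0.4423 = 75.18 ms.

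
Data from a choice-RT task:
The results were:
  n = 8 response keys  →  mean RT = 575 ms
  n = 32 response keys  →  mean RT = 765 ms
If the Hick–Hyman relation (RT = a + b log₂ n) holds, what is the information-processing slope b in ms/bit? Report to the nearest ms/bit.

95 ms/bit

The slope on a log₂ axis is (765 − 575) / (5 − 3) = 95 ms/bit.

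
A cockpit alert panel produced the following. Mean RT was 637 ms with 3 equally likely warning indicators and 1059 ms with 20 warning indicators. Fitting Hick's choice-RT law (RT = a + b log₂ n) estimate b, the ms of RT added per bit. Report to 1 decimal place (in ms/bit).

Slope: b = (1059 − 637) / (log₂ 20 − log₂ 3) = 422/2.7370 = 154.185 ms/bit.

154.2 ms/bit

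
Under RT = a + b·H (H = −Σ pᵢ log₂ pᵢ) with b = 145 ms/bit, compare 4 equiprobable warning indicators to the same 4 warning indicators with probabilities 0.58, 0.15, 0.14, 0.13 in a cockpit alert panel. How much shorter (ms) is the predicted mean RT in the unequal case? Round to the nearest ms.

Equiprobable entropy H₀ = log₂ 4 = 2.0000 bits.
Skewed entropy H = −Σ pᵢ log₂ pᵢ = 1.6461 bits.
ΔRT = b·(H₀ − H) = 145 × 0.3539 = 51.31 ms.

51 ms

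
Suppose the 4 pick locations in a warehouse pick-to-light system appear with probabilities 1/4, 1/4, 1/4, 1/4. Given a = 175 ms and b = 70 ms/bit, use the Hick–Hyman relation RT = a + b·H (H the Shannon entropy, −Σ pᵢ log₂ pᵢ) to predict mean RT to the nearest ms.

315 ms

Each term −pᵢ log₂ pᵢ: 0.25·2 + 0.25·2 + 0.25·2 + 0.25·2; summed, H = 2.000 bits.
Mean RT = a + bH = 175 + 70·2.000 = 315.00 ms.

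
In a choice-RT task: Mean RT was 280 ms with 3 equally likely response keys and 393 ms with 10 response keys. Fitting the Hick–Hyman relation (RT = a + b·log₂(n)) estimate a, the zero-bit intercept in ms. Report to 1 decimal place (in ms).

Slope: b = (393 − 280) / (log₂ 10 − log₂ 3) = 113/1.7370 = 65.056 ms/bit.
Intercept: a = 280 − 65.056·log₂(3) = 176.889 ms.

176.9 ms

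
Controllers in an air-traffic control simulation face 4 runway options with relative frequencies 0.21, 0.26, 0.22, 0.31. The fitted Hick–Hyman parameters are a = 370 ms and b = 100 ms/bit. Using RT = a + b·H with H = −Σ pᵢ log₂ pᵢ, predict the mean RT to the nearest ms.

568 ms

H = 0.21·log₂(1/0.21) + 0.26·log₂(1/0.26) + 0.22·log₂(1/0.22) + 0.31·log₂(1/0.31) = 1.9825 bits.
RT = 370 + 100 × 1.9825 = 568.25 ms.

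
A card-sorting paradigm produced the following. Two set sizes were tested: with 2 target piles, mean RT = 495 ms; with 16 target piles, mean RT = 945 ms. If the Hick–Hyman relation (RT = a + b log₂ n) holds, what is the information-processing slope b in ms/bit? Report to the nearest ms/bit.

b = (RT₂ − RT₁)/(log₂ n₂ − log₂ n₁) = (945 − 495)/(4 − 1) = 150 ms/bit.

150 ms/bit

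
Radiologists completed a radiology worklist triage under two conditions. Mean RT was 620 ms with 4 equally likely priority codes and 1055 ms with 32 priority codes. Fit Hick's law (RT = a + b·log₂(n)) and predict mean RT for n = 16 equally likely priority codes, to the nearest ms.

With log₂ n on the abscissa the relation is linear; from the two conditions:
  b = (1055 − 620) / (log₂ 32 − log₂ 4) = 435 / (5 − 2) = 145 ms/bit
  a = 620 − 145 × 2 = 330 ms
Then RT(16) = 330 + 145 × log₂ 16 = 330 + 145 × 4 ≈ 910.000 ms.

910 ms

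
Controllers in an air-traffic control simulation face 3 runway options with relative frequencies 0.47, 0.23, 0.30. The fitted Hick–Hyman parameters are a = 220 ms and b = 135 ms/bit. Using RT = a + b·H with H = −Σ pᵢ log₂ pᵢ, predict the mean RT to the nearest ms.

425 ms

H = 0.47·log₂(1/0.47) + 0.23·log₂(1/0.23) + 0.30·log₂(1/0.30) = 1.5207 bits.
RT = 220 + 135 × 1.5207 = 425.30 ms.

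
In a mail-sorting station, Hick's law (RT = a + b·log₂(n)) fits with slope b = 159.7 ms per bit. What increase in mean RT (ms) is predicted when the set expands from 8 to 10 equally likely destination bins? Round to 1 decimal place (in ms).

Only the slope matters, since a is common to both: ΔRT = b·log₂(n₂/n₁).
log₂(10) − log₂(8) = 3.3219 − 3 = 0.3219.
ΔRT = 159.7 × 0.3219 = 51.412 ms.

51.4 ms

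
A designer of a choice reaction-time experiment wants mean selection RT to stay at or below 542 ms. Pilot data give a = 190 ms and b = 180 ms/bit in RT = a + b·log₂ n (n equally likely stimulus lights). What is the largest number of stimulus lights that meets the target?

3

180·log₂ n ≤ 542 − 190 = 352, giving log₂ n ≤ 1.9556 and n ≤ 3.879. The largest whole number is 3.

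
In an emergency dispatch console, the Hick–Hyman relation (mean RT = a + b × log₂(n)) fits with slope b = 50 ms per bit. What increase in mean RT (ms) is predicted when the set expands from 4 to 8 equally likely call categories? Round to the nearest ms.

50 ms

ΔRT = (a + b log₂ n₂) − (a + b log₂ n₁) = b·(log₂ n₂ − log₂ n₁).
log₂(8) − log₂(4) = log₂(8/4) = log₂(2) = 1.
ΔRT = 50 × 1.0000 = 50.000 ms.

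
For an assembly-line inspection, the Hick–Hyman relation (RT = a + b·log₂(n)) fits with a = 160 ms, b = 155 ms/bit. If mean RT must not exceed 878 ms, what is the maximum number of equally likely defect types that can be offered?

Set 160 + 155·log₂ n ≤ 878 → log₂ n ≤ (878 − 160)/155 = 4.6323.
So n ≤ 2^4.6323 = 24.800; the largest integer n is 24.

24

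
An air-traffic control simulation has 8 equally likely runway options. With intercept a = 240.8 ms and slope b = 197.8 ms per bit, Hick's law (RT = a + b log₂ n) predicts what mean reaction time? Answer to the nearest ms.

log₂(8) = 3 bits, so RT = 240.8 + 197.8 × 3 ≈ 834.200 ms.

834 ms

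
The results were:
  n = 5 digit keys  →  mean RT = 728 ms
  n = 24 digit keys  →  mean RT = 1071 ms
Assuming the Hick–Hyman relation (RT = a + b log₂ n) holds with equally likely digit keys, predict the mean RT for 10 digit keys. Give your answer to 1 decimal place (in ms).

879.6 ms

Solve the two-equation system in a and b:
  b = (1071 − 728) / (log₂ 24 − log₂ 5) = 343 / (4.5850 − 2.3219) = 151.566 ms/bit
  a = 728 − 151.566 × 2.3219 = 376.074 ms
Then RT(10) = 376.074 + 151.566 × log₂ 10 = 376.074 + 151.566 × 3.3219 ≈ 879.566 ms.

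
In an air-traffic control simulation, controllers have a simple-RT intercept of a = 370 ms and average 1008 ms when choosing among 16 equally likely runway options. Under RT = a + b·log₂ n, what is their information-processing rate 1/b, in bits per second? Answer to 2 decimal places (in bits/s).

6.27 bits/s

Choice component = 1008 − 370 = 638 ms over log₂(16) = 4 bits.
b = 638 / 4 = 159.500 ms/bit, so 1/b = 6.270 bits/s.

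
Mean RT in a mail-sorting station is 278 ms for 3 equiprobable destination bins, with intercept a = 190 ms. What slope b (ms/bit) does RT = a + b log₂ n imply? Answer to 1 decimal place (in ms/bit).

b = (278 − 190) / log₂(3) = 88 / 1.5850 = 55.522 ms/bit.

55.5 ms/bit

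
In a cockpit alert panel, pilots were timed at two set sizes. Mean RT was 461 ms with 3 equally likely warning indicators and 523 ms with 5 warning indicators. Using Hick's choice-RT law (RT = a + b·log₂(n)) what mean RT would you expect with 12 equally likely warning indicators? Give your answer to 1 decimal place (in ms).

629.3 ms

Solve the two-equation system in a and b:
  b = (523 − 461) / (log₂ 5 − log₂ 3) = 62 / (2.3219 − 1.5850) = 84.129 ms/bit
  a = 461 − 84.129 × 1.5850 = 327.659 ms
Then RT(12) = 327.659 + 84.129 × log₂ 12 = 327.659 + 84.129 × 3.5850 ≈ 629.258 ms.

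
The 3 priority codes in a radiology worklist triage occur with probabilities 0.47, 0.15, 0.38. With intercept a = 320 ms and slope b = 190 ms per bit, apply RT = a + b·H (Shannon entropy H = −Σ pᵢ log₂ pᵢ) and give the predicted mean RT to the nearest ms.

596 ms

H = 0.47·log₂(1/0.47) + 0.15·log₂(1/0.15) + 0.38·log₂(1/0.38) = 1.4530 bits.
RT = 320 + 190 × 1.4530 = 596.06 ms.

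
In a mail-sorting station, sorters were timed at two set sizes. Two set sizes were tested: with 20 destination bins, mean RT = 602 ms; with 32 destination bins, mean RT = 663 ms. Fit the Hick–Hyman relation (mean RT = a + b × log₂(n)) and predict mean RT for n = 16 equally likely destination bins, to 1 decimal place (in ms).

Solve the two-equation system in a and b:
  b = (663 − 602) / (log₂ 32 − log₂ 20) = 61 / (5 − 4.3219) = 89.961 ms/bit
  a = 602 − 89.961 × 4.3219 = 213.195 ms
Then RT(16) = 213.195 + 89.961 × log₂ 16 = 213.195 + 89.961 × 4 ≈ 573.039 ms.

573.0 ms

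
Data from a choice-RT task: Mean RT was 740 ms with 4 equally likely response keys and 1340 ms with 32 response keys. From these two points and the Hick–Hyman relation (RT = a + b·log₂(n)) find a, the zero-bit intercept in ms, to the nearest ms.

340 ms

Slope: b = (1340 − 740) / (log₂ 32 − log₂ 4) = 600/3.0000 = 200 ms/bit.
Intercept: a = 740 − 200·log₂(4) = 340.000 ms.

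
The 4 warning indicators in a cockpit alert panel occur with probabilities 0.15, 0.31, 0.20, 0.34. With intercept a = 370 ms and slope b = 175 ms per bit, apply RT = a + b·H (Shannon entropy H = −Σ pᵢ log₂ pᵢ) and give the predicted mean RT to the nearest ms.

Entropy contributions −pᵢ log₂ pᵢ: 0.4105, 0.5238, 0.4644, 0.5292; sum H = 1.9279 bits.
RT = a + bH = 370 + 175·1.9279 = 707.38 ms.

707 ms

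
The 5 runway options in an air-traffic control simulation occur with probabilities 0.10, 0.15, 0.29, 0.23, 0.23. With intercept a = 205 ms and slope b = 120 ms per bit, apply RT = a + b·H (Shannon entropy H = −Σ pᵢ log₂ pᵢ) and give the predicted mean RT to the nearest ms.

473 ms

Entropy contributions −pᵢ log₂ pᵢ: 0.3322, 0.4105, 0.5179, 0.4877, 0.4877; sum H = 2.2360 bits.
RT = a + bH = 205 + 120·2.2360 = 473.32 ms.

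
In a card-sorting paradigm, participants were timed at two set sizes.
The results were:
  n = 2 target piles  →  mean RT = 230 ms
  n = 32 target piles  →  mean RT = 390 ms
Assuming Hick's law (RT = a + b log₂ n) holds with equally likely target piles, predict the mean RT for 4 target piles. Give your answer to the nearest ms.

270 ms

Solve the two-equation system in a and b:
  b = (390 − 230) / (log₂ 32 − log₂ 2) = 160 / (5 − 1) = 40 ms/bit
  a = 230 − 40 × 1 = 190 ms
Then RT(4) = 190 + 40 × log₂ 4 = 190 + 40 × 2 ≈ 270.000 ms.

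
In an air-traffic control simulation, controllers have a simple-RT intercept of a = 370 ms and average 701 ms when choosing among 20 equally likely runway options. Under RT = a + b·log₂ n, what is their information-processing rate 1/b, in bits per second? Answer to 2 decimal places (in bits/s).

13.06 bits/s

Choice component = 701 − 370 = 331 ms over log₂(20) = 4.3219 bits.
b = 331 / 4.3219 = 76.586 ms/bit, so 1/b = 13.057 bits/s.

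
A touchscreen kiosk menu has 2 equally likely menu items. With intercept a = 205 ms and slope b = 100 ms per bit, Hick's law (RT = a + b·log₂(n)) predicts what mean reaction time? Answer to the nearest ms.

log₂(2) = 1 bits, so RT = 205 + 100 × 1 ≈ 305.000 ms.

305 ms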